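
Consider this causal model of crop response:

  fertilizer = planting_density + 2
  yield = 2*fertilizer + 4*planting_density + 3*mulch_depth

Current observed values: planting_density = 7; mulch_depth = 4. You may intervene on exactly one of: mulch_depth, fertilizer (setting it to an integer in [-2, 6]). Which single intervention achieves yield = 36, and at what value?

set fertilizer = -2

Intervening on mulch_depth: yield = 3*mulch_depth + 46. Reaching 36 requires mulch_depth = -10/3, not an integer.
Intervening on fertilizer: with other inputs at their observed values, yield = 2*fertilizer + 40. Solving for 36 gives fertilizer = -2, within [-2, 6].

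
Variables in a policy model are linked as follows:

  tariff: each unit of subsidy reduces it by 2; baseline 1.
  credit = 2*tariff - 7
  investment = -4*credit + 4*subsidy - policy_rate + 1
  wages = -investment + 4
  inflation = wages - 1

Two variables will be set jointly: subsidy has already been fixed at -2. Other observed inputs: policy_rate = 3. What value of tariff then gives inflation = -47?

tariff = -4

With subsidy held at -2:
Intervening on tariff fixes its value directly, overriding its dependence on subsidy.
Substituting into the investment equation gives investment = -8*tariff + 18.
So wages = 8*tariff - 14.
Substituting into the inflation equation gives inflation = 8*tariff - 15.
Solve 8*tariff - 15 = -47: tariff = (-47 + 15) / 8 = -4.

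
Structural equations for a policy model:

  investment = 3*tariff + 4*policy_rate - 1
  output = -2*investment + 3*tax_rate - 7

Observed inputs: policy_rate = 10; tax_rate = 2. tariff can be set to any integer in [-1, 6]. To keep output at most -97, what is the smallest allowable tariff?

tariff = 3

Substituting into the investment equation gives investment = 3*tariff + 39.
So output = -6*tariff - 79.
Require -6*tariff - 79 ≤ -97, so tariff ≥ 3.
The smallest integer in [-1, 6] satisfying this is 3.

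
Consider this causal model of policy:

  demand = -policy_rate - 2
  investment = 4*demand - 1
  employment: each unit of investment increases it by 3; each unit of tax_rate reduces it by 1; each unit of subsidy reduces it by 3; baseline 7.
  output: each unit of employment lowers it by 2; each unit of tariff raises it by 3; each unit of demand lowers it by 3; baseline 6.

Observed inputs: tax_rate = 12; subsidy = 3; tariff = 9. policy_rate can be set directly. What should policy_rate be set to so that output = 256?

Substituting into the investment equation gives investment = -4*policy_rate - 9.
Substituting into the employment equation gives employment = -12*policy_rate - 41.
This gives output = 27*policy_rate + 121.
Solve 27*policy_rate + 121 = 256: policy_rate = (256 - 121) / 27 = 5.

policy_rate = 5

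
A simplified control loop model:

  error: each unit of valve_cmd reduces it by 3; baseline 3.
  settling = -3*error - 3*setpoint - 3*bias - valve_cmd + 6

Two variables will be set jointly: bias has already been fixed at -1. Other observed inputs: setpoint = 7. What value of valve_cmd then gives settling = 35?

valve_cmd = 7

With bias held at -1:
Substituting into the settling equation gives settling = 8*valve_cmd - 21.
Solve 8*valve_cmd - 21 = 35: valve_cmd = (35 + 21) / 8 = 7.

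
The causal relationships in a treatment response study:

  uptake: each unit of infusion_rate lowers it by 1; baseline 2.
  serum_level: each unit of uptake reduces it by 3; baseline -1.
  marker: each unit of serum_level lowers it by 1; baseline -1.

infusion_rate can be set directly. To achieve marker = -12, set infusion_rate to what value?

infusion_rate = 6

Substituting into the serum_level equation gives serum_level = 3*infusion_rate - 7.
Substituting into the marker equation gives marker = -3*infusion_rate + 6.
Solve -3*infusion_rate + 6 = -12: infusion_rate = (-12 - 6) / -3 = 6.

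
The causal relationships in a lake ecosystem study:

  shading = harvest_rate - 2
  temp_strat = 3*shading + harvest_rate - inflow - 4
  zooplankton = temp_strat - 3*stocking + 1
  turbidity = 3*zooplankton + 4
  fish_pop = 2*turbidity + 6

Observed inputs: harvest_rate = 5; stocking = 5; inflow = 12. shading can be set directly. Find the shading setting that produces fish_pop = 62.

Intervening on shading fixes its value directly, overriding its dependence on harvest_rate.
Substituting into the temp_strat equation gives temp_strat = 3*shading - 11.
So zooplankton = 3*shading - 25.
Substituting into the turbidity equation gives turbidity = 9*shading - 71.
Substituting into the fish_pop equation gives fish_pop = 18*shading - 136.
Solve 18*shading - 136 = 62: shading = (62 + 136) / 18 = 11.

shading = 11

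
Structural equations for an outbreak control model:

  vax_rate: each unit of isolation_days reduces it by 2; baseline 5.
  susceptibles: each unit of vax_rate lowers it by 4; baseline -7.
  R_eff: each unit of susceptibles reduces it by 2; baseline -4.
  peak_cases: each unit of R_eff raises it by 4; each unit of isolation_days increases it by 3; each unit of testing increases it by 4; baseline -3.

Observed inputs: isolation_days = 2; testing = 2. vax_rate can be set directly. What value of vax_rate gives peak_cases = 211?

vax_rate = 5

Intervening on vax_rate fixes its value directly, overriding its dependence on isolation_days.
Substituting into the R_eff equation gives R_eff = 8*vax_rate + 10.
peak_cases becomes 32*vax_rate + 51.
Solve 32*vax_rate + 51 = 211: vax_rate = (211 - 51) / 32 = 5.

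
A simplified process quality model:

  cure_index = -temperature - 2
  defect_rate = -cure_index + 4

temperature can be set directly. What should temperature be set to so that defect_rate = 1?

Substituting into the defect_rate equation gives defect_rate = temperature + 6.
Solve temperature + 6 = 1: temperature = (1 - 6) / 1 = -5.

temperature = -5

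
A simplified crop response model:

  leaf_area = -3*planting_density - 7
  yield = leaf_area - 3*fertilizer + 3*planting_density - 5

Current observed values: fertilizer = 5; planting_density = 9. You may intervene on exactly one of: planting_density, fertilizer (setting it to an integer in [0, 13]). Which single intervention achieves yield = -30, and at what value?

set fertilizer = 6

Intervening on planting_density: the paths from planting_density to yield cancel (net effect zero), leaving yield = -27; -30 is unreachable this way.
Intervening on fertilizer: with other inputs at their observed values, yield = -3*fertilizer - 12. Solving for -30 gives fertilizer = 6, within [0, 13].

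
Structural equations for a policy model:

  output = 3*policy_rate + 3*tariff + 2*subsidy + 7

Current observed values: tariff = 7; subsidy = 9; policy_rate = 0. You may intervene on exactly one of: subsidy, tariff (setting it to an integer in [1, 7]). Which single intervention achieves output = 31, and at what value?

set tariff = 2

Intervening on subsidy: output = 2*subsidy + 28. Reaching 31 requires subsidy = 3/2, not an integer.
Intervening on tariff: with other inputs at their observed values, output = 3*tariff + 25. Solving for 31 gives tariff = 2, within [1, 7].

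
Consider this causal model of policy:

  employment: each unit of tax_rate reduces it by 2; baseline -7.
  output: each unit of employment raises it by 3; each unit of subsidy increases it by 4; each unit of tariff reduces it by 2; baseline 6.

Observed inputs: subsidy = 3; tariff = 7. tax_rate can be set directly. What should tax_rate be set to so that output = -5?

Substituting into the output equation gives output = -6*tax_rate - 17.
Solve -6*tax_rate - 17 = -5: tax_rate = (-5 + 17) / -6 = -2.

tax_rate = -2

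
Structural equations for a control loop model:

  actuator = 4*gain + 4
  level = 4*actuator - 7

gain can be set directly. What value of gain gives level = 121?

gain = 7

Substituting into the level equation gives level = 16*gain + 9.
Solve 16*gain + 9 = 121: gain = (121 - 9) / 16 = 7.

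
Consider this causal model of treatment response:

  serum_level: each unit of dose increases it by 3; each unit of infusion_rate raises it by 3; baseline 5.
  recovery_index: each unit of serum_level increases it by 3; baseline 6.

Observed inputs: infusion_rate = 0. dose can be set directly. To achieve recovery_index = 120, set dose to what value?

dose = 11

Substituting into the serum_level equation gives serum_level = 3*dose + 5.
Substituting into the recovery_index equation gives recovery_index = 9*dose + 21.
Solve 9*dose + 21 = 120: dose = (120 - 21) / 9 = 11.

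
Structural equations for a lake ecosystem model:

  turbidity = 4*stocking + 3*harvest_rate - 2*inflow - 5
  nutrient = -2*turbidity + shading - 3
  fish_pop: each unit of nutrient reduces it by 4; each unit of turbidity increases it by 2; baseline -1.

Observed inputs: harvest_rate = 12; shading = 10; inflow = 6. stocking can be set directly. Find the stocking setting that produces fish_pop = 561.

stocking = 10

Substituting into the turbidity equation gives turbidity = 4*stocking + 19.
Substituting into the nutrient equation gives nutrient = -8*stocking - 31.
Substituting into the fish_pop equation gives fish_pop = 40*stocking + 161.
Solve 40*stocking + 161 = 561: stocking = (561 - 161) / 40 = 10.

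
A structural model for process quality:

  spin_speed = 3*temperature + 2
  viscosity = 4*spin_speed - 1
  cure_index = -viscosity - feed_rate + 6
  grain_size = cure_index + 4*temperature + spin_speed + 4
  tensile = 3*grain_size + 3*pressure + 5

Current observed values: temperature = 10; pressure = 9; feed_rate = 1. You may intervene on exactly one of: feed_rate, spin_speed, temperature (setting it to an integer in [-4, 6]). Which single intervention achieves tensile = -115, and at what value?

set feed_rate = 4

Intervening on feed_rate: with other inputs at their observed values, tensile = -3*feed_rate - 103. Solving for -115 gives feed_rate = 4, within [-4, 6].
Intervening on spin_speed: tensile = -9*spin_speed + 182. Reaching -115 requires spin_speed = 33, outside [-4, 6].
Intervening on temperature: tensile = -15*temperature + 44. Reaching -115 requires temperature = 53/5, not an integer.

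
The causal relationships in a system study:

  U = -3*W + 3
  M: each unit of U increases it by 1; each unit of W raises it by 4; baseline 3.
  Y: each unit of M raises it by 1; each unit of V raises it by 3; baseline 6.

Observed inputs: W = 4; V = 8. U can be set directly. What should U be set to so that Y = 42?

Intervening on U fixes its value directly, overriding its dependence on W.
Substituting into the M equation gives M = U + 19.
Substituting into the Y equation gives Y = U + 49.
Solve U + 49 = 42: U = (42 - 49) / 1 = -7.

U = -7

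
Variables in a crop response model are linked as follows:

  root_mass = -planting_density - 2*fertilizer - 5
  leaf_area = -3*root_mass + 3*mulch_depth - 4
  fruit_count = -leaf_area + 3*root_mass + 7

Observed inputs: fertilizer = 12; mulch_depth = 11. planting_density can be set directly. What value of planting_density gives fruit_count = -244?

Substituting into the root_mass equation gives root_mass = -planting_density - 29.
leaf_area becomes 3*planting_density + 116.
So fruit_count = -6*planting_density - 196.
Solve -6*planting_density - 196 = -244: planting_density = (-244 + 196) / -6 = 8.

planting_density = 8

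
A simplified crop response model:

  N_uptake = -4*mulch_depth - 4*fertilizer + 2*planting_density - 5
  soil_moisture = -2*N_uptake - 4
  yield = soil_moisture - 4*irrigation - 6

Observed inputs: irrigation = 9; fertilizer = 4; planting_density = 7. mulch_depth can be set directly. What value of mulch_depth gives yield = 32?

mulch_depth = 8

Substituting into the N_uptake equation gives N_uptake = -4*mulch_depth - 7.
This gives soil_moisture = 8*mulch_depth + 10.
This gives yield = 8*mulch_depth - 32.
Solve 8*mulch_depth - 32 = 32: mulch_depth = (32 + 32) / 8 = 8.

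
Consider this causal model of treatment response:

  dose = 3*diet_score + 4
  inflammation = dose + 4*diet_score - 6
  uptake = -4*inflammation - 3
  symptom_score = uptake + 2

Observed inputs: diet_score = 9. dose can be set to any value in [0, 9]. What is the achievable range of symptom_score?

Intervening on dose fixes its value directly, overriding its dependence on diet_score.
Substituting into the inflammation equation gives inflammation = dose + 30.
Substituting into the uptake equation gives uptake = -4*dose - 123.
symptom_score becomes -4*dose - 121.
Linear in dose, so extremes are at the endpoints: dose = 0 gives symptom_score = -121; dose = 9 gives symptom_score = -157.

-157 to -121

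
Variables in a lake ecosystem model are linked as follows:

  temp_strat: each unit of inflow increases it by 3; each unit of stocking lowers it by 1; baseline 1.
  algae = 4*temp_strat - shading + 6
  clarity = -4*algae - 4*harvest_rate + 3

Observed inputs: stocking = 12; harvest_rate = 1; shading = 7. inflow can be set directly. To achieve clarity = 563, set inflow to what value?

inflow = -8

Substituting into the temp_strat equation gives temp_strat = 3*inflow - 11.
Substituting into the algae equation gives algae = 12*inflow - 45.
So clarity = -48*inflow + 179.
Solve -48*inflow + 179 = 563: inflow = (563 - 179) / -48 = -8.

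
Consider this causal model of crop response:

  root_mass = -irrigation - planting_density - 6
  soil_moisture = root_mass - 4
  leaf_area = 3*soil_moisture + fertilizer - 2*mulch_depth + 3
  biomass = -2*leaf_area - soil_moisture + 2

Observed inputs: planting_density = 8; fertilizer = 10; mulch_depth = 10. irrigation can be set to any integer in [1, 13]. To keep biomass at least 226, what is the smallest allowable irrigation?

Substituting into the root_mass equation gives root_mass = -irrigation - 14.
Substituting into the soil_moisture equation gives soil_moisture = -irrigation - 18.
Substituting into the leaf_area equation gives leaf_area = -3*irrigation - 61.
Substituting into the biomass equation gives biomass = 7*irrigation + 142.
Require 7*irrigation + 142 ≥ 226, so irrigation ≥ 12.
The smallest integer in [1, 13] satisfying this is 12.

irrigation = 12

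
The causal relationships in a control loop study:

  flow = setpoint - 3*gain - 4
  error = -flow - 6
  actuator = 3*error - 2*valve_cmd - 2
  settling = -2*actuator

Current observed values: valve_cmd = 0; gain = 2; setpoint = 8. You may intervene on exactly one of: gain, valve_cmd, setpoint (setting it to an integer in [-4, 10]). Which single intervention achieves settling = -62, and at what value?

Intervening on gain: with other inputs at their observed values, settling = -18*gain + 64. Solving for -62 gives gain = 7, within [-4, 10].
Intervening on valve_cmd: settling = 4*valve_cmd + 28. Reaching -62 requires valve_cmd = -45/2, not an integer.
Intervening on setpoint: settling = 6*setpoint - 20. Reaching -62 requires setpoint = -7, outside [-4, 10].

set gain = 7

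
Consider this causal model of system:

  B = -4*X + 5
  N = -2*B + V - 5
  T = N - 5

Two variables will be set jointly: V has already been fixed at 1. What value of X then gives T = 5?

X = 3

With V held at 1:
Substituting into the N equation gives N = 8*X - 14.
Substituting into the T equation gives T = 8*X - 19.
Solve 8*X - 19 = 5: X = (5 + 19) / 8 = 3.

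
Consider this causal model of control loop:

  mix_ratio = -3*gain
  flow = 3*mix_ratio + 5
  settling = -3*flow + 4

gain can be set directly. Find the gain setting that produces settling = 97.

Substituting into the flow equation gives flow = -9*gain + 5.
So settling = 27*gain - 11.
Solve 27*gain - 11 = 97: gain = (97 + 11) / 27 = 4.

gain = 4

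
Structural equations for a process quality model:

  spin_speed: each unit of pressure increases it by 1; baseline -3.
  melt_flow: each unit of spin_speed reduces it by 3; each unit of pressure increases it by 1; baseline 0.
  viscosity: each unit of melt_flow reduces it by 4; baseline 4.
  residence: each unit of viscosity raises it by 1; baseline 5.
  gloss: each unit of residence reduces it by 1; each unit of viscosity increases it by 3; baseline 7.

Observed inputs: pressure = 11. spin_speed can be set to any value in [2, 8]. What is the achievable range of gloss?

Intervening on spin_speed fixes its value directly, overriding its dependence on pressure.
Substituting into the melt_flow equation gives melt_flow = -3*spin_speed + 11.
So viscosity = 12*spin_speed - 40.
residence becomes 12*spin_speed - 35.
gloss becomes 24*spin_speed - 78.
Linear in spin_speed, so extremes are at the endpoints: spin_speed = 2 gives gloss = -30; spin_speed = 8 gives gloss = 114.

-30 to 114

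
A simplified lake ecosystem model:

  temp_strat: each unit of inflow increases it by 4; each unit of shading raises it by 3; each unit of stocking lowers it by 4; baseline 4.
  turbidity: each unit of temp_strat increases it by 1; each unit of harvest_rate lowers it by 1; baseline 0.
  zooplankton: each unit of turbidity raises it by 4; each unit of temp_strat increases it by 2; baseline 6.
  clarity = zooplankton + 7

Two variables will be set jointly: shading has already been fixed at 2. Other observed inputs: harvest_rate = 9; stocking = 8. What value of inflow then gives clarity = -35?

inflow = 5

With shading held at 2:
Substituting into the temp_strat equation gives temp_strat = 4*inflow - 22.
Substituting into the turbidity equation gives turbidity = 4*inflow - 31.
This gives zooplankton = 24*inflow - 162.
So clarity = 24*inflow - 155.
Solve 24*inflow - 155 = -35: inflow = (-35 + 155) / 24 = 5.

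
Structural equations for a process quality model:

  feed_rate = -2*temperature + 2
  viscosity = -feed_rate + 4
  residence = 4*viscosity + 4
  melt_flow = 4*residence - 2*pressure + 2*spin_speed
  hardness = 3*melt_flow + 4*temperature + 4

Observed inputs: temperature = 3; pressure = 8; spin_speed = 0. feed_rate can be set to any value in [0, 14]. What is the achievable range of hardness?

Intervening on feed_rate fixes its value directly, overriding its dependence on temperature.
Substituting into the residence equation gives residence = -4*feed_rate + 20.
This gives melt_flow = -16*feed_rate + 64.
Substituting into the hardness equation gives hardness = -48*feed_rate + 208.
Linear in feed_rate, so extremes are at the endpoints: feed_rate = 0 gives hardness = 208; feed_rate = 14 gives hardness = -464.

-464 to 208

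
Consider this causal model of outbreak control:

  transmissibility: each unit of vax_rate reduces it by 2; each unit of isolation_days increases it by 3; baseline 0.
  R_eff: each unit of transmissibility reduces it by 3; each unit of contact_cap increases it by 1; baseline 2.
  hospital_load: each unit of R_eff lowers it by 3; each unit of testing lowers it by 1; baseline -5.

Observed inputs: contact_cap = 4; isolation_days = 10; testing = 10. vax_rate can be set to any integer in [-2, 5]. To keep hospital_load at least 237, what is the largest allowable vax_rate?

vax_rate = 0

Substituting into the transmissibility equation gives transmissibility = -2*vax_rate + 30.
Substituting into the R_eff equation gives R_eff = 6*vax_rate - 84.
Substituting into the hospital_load equation gives hospital_load = -18*vax_rate + 237.
Require -18*vax_rate + 237 ≥ 237, so vax_rate ≤ 0.
The largest integer in [-2, 5] satisfying this is 0.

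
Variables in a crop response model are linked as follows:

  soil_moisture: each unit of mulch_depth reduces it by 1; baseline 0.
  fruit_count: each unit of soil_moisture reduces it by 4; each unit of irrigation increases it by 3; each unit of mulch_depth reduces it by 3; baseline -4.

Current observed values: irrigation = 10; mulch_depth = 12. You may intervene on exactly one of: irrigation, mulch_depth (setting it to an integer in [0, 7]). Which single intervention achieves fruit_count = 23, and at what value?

Intervening on irrigation: with other inputs at their observed values, fruit_count = 3*irrigation + 8. Solving for 23 gives irrigation = 5, within [0, 7].
Intervening on mulch_depth: fruit_count = mulch_depth + 26. Reaching 23 requires mulch_depth = -3, outside [0, 7].

set irrigation = 5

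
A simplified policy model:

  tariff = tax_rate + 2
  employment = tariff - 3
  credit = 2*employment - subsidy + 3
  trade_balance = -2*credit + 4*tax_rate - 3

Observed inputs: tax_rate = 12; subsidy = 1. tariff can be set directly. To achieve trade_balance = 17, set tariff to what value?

Intervening on tariff fixes its value directly, overriding its dependence on tax_rate.
Substituting into the credit equation gives credit = 2*tariff - 4.
trade_balance becomes -4*tariff + 53.
Solve -4*tariff + 53 = 17: tariff = (17 - 53) / -4 = 9.

tariff = 9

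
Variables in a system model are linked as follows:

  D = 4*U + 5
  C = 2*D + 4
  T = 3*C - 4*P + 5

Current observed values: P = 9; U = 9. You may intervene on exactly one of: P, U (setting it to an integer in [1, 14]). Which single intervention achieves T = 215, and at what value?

set P = 12

Intervening on P: with other inputs at their observed values, T = -4*P + 263. Solving for 215 gives P = 12, within [1, 14].
Intervening on U: T = 24*U + 11. Reaching 215 requires U = 17/2, not an integer.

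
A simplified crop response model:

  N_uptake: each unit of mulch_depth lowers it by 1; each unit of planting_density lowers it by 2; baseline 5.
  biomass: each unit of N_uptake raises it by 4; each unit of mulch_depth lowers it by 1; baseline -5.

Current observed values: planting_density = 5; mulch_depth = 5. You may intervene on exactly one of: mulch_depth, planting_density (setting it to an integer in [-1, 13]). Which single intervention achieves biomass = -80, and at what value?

Intervening on mulch_depth: with other inputs at their observed values, biomass = -5*mulch_depth - 25. Solving for -80 gives mulch_depth = 11, within [-1, 13].
Intervening on planting_density: biomass = -8*planting_density - 10. Reaching -80 requires planting_density = 35/4, not an integer.

set mulch_depth = 11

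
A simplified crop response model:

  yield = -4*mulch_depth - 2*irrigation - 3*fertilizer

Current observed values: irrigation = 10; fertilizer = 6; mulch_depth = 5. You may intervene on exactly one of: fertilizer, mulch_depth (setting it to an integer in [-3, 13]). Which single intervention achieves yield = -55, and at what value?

set fertilizer = 5

Intervening on fertilizer: with other inputs at their observed values, yield = -3*fertilizer - 40. Solving for -55 gives fertilizer = 5, within [-3, 13].
Intervening on mulch_depth: yield = -4*mulch_depth - 38. Reaching -55 requires mulch_depth = 17/4, not an integer.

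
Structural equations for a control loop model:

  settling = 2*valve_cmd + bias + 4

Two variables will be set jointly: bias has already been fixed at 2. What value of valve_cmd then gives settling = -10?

valve_cmd = -8

With bias held at 2:
Substituting into the settling equation gives settling = 2*valve_cmd + 6.
Solve 2*valve_cmd + 6 = -10: valve_cmd = (-10 - 6) / 2 = -8.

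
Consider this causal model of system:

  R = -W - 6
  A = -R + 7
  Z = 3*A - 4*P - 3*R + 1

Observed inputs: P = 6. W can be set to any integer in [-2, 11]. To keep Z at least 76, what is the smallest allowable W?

Substituting into the A equation gives A = W + 13.
Z becomes 6*W + 34.
Require 6*W + 34 ≥ 76, so W ≥ 7.
The smallest integer in [-2, 11] satisfying this is 7.

W = 7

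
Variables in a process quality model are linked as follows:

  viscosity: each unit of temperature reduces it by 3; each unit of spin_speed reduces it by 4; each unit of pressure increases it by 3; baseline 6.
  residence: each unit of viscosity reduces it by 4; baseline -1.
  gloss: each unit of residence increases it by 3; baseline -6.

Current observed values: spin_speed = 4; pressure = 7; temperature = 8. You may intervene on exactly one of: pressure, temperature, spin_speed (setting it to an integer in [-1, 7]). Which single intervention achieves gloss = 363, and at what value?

Intervening on pressure: with other inputs at their observed values, gloss = -36*pressure + 399. Solving for 363 gives pressure = 1, within [-1, 7].
Intervening on temperature: gloss = 36*temperature - 141. Reaching 363 requires temperature = 14, outside [-1, 7].
Intervening on spin_speed: gloss = 48*spin_speed - 45. Reaching 363 requires spin_speed = 17/2, not an integer.

set pressure = 1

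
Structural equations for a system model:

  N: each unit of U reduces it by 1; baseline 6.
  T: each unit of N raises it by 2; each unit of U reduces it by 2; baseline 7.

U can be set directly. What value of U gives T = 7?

Substituting into the T equation gives T = -4*U + 19.
Solve -4*U + 19 = 7: U = (7 - 19) / -4 = 3.

U = 3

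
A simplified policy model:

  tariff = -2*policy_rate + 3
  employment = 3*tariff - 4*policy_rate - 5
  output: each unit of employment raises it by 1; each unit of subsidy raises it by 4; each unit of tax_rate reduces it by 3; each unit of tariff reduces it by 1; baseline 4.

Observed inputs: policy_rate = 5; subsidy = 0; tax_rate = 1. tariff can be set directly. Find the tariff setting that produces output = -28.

tariff = -2

Intervening on tariff fixes its value directly, overriding its dependence on policy_rate.
Substituting into the employment equation gives employment = 3*tariff - 25.
Substituting into the output equation gives output = 2*tariff - 24.
Solve 2*tariff - 24 = -28: tariff = (-28 + 24) / 2 = -2.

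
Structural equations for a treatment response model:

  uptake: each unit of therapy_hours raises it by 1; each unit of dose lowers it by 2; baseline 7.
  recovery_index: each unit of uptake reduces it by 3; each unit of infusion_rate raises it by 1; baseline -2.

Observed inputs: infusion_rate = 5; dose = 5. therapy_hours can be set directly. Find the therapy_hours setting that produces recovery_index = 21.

therapy_hours = -3

Substituting into the uptake equation gives uptake = therapy_hours - 3.
Substituting into the recovery_index equation gives recovery_index = -3*therapy_hours + 12.
Solve -3*therapy_hours + 12 = 21: therapy_hours = (21 - 12) / -3 = -3.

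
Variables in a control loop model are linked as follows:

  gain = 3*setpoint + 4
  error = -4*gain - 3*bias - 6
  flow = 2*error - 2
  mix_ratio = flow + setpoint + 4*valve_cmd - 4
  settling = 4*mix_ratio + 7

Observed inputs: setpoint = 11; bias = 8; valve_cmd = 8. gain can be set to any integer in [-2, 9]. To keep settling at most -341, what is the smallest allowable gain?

gain = 8

Intervening on gain fixes its value directly, overriding its dependence on setpoint.
Substituting into the error equation gives error = -4*gain - 30.
Substituting into the flow equation gives flow = -8*gain - 62.
Substituting into the mix_ratio equation gives mix_ratio = -8*gain - 23.
So settling = -32*gain - 85.
Require -32*gain - 85 ≤ -341, so gain ≥ 8.
The smallest integer in [-2, 9] satisfying this is 8.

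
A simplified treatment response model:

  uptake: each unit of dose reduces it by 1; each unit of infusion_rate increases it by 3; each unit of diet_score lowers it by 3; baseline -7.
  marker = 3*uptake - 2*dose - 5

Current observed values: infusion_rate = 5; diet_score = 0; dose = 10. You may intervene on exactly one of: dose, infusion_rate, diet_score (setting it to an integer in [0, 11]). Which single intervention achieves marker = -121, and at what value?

set diet_score = 10

Intervening on dose: marker = -5*dose + 19. Reaching -121 requires dose = 28, outside [0, 11].
Intervening on infusion_rate: marker = 9*infusion_rate - 76. Reaching -121 requires infusion_rate = -5, outside [0, 11].
Intervening on diet_score: with other inputs at their observed values, marker = -9*diet_score - 31. Solving for -121 gives diet_score = 10, within [0, 11].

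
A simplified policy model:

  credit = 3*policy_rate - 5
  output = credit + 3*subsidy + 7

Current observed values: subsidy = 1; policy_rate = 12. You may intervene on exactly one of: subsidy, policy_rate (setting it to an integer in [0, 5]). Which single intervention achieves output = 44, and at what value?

Intervening on subsidy: with other inputs at their observed values, output = 3*subsidy + 38. Solving for 44 gives subsidy = 2, within [0, 5].
Intervening on policy_rate: output = 3*policy_rate + 5. Reaching 44 requires policy_rate = 13, outside [0, 5].

set subsidy = 2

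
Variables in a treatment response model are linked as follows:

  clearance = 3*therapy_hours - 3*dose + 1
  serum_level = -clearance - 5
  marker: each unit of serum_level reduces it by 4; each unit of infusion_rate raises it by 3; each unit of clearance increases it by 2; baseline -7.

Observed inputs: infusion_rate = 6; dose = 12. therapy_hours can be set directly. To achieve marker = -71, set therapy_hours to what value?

Substituting into the clearance equation gives clearance = 3*therapy_hours - 35.
This gives serum_level = -3*therapy_hours + 30.
Substituting into the marker equation gives marker = 18*therapy_hours - 179.
Solve 18*therapy_hours - 179 = -71: therapy_hours = (-71 + 179) / 18 = 6.

therapy_hours = 6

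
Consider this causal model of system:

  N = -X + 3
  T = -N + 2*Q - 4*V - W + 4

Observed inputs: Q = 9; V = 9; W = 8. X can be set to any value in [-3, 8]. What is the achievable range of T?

Substituting into the T equation gives T = X - 25.
Linear in X, so extremes are at the endpoints: X = -3 gives T = -28; X = 8 gives T = -17.

-28 to -17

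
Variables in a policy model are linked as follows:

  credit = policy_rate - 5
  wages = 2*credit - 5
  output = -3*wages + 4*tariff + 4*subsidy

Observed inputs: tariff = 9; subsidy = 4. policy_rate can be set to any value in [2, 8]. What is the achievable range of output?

49 to 85

Substituting into the wages equation gives wages = 2*policy_rate - 15.
Substituting into the output equation gives output = -6*policy_rate + 97.
Linear in policy_rate, so extremes are at the endpoints: policy_rate = 2 gives output = 85; policy_rate = 8 gives output = 49.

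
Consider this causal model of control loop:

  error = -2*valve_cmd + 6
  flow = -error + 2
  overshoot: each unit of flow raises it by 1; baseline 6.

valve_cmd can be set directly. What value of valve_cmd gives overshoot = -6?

Substituting into the flow equation gives flow = 2*valve_cmd - 4.
Substituting into the overshoot equation gives overshoot = 2*valve_cmd + 2.
Solve 2*valve_cmd + 2 = -6: valve_cmd = (-6 - 2) / 2 = -4.

valve_cmd = -4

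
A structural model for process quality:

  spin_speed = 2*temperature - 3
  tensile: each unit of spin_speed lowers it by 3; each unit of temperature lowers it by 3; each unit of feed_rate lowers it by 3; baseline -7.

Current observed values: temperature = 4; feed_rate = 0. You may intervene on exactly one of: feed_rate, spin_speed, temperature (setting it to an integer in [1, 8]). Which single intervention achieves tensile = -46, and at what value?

Intervening on feed_rate: with other inputs at their observed values, tensile = -3*feed_rate - 34. Solving for -46 gives feed_rate = 4, within [1, 8].
Intervening on spin_speed: tensile = -3*spin_speed - 19. Reaching -46 requires spin_speed = 9, outside [1, 8].
Intervening on temperature: tensile = -9*temperature + 2. Reaching -46 requires temperature = 16/3, not an integer.

set feed_rate = 4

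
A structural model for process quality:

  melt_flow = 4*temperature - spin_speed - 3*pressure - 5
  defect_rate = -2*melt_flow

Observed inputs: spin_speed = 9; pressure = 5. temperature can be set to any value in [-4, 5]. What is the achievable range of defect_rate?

18 to 90

Substituting into the melt_flow equation gives melt_flow = 4*temperature - 29.
defect_rate becomes -8*temperature + 58.
Linear in temperature, so extremes are at the endpoints: temperature = -4 gives defect_rate = 90; temperature = 5 gives defect_rate = 18.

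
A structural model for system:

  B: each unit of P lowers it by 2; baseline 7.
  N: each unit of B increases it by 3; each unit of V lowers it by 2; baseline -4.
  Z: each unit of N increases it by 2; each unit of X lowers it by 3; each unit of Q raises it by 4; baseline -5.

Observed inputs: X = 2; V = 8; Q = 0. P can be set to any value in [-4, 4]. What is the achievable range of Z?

Substituting into the N equation gives N = -6*P + 1.
So Z = -12*P - 9.
Linear in P, so extremes are at the endpoints: P = -4 gives Z = 39; P = 4 gives Z = -57.

-57 to 39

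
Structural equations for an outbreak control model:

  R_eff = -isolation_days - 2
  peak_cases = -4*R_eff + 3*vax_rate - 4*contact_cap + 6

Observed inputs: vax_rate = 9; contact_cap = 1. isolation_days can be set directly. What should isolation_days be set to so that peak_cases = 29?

isolation_days = -2

Substituting into the peak_cases equation gives peak_cases = 4*isolation_days + 37.
Solve 4*isolation_days + 37 = 29: isolation_days = (29 - 37) / 4 = -2.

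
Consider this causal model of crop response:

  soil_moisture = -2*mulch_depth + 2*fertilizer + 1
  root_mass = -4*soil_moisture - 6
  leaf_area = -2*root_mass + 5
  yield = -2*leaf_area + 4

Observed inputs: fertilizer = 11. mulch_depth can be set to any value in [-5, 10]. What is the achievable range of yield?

Substituting into the soil_moisture equation gives soil_moisture = -2*mulch_depth + 23.
Substituting into the root_mass equation gives root_mass = 8*mulch_depth - 98.
Substituting into the leaf_area equation gives leaf_area = -16*mulch_depth + 201.
This gives yield = 32*mulch_depth - 398.
Linear in mulch_depth, so extremes are at the endpoints: mulch_depth = -5 gives yield = -558; mulch_depth = 10 gives yield = -78.

-558 to -78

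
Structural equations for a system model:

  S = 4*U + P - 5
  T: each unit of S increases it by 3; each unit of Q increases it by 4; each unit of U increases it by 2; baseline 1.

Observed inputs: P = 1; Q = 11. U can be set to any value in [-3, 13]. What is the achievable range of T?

-9 to 215

Substituting into the S equation gives S = 4*U - 4.
T becomes 14*U + 33.
Linear in U, so extremes are at the endpoints: U = -3 gives T = -9; U = 13 gives T = 215.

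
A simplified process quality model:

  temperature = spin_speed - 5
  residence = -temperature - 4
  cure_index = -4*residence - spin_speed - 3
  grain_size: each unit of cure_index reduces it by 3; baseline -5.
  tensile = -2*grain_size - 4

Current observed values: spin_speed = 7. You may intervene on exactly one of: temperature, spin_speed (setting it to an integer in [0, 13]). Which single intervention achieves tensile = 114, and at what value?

Intervening on temperature: with other inputs at their observed values, tensile = 24*temperature + 42. Solving for 114 gives temperature = 3, within [0, 13].
Intervening on spin_speed: tensile = 18*spin_speed - 36. Reaching 114 requires spin_speed = 25/3, not an integer.

set temperature = 3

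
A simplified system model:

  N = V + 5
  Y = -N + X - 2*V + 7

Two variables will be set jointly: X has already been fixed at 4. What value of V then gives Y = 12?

With X held at 4:
Substituting into the Y equation gives Y = -3*V + 6.
Solve -3*V + 6 = 12: V = (12 - 6) / -3 = -2.

V = -2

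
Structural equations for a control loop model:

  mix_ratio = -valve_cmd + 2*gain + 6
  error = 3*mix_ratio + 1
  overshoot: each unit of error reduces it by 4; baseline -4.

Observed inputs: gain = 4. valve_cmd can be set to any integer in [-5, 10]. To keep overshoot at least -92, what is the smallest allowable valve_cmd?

valve_cmd = 7

Substituting into the mix_ratio equation gives mix_ratio = -valve_cmd + 14.
Substituting into the error equation gives error = -3*valve_cmd + 43.
So overshoot = 12*valve_cmd - 176.
Require 12*valve_cmd - 176 ≥ -92, so valve_cmd ≥ 7.
The smallest integer in [-5, 10] satisfying this is 7.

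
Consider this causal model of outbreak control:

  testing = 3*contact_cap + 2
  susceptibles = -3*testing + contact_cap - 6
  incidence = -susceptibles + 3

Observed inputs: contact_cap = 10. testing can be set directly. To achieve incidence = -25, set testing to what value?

testing = -8

Intervening on testing fixes its value directly, overriding its dependence on contact_cap.
Substituting into the susceptibles equation gives susceptibles = -3*testing + 4.
Substituting into the incidence equation gives incidence = 3*testing - 1.
Solve 3*testing - 1 = -25: testing = (-25 + 1) / 3 = -8.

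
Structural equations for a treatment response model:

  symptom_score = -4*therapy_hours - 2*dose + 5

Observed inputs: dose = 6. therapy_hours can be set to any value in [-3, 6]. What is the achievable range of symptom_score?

-31 to 5

Substituting into the symptom_score equation gives symptom_score = -4*therapy_hours - 7.
Linear in therapy_hours, so extremes are at the endpoints: therapy_hours = -3 gives symptom_score = 5; therapy_hours = 6 gives symptom_score = -31.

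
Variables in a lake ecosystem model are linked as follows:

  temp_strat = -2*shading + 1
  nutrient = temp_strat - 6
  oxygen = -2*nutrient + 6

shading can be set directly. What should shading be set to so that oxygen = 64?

shading = 12

Substituting into the nutrient equation gives nutrient = -2*shading - 5.
Substituting into the oxygen equation gives oxygen = 4*shading + 16.
Solve 4*shading + 16 = 64: shading = (64 - 16) / 4 = 12.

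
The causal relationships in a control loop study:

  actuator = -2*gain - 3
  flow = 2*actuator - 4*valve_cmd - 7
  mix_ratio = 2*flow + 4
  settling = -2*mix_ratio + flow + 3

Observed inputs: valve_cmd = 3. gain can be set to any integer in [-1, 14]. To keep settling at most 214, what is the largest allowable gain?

gain = 12

Substituting into the flow equation gives flow = -4*gain - 25.
Substituting into the mix_ratio equation gives mix_ratio = -8*gain - 46.
Substituting into the settling equation gives settling = 12*gain + 70.
Require 12*gain + 70 ≤ 214, so gain ≤ 12.
The largest integer in [-1, 14] satisfying this is 12.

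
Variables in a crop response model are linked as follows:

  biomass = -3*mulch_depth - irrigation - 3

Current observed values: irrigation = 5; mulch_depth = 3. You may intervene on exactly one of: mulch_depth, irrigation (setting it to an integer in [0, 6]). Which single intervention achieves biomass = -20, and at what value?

Intervening on mulch_depth: with other inputs at their observed values, biomass = -3*mulch_depth - 8. Solving for -20 gives mulch_depth = 4, within [0, 6].
Intervening on irrigation: biomass = -irrigation - 12. Reaching -20 requires irrigation = 8, outside [0, 6].

set mulch_depth = 4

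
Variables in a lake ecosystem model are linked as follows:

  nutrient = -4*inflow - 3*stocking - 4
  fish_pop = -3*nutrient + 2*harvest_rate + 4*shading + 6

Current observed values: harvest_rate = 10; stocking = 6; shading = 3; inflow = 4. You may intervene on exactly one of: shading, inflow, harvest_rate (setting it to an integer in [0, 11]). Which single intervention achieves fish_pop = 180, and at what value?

Intervening on shading: with other inputs at their observed values, fish_pop = 4*shading + 140. Solving for 180 gives shading = 10, within [0, 11].
Intervening on inflow: fish_pop = 12*inflow + 104. Reaching 180 requires inflow = 19/3, not an integer.
Intervening on harvest_rate: fish_pop = 2*harvest_rate + 132. Reaching 180 requires harvest_rate = 24, outside [0, 11].

set shading = 10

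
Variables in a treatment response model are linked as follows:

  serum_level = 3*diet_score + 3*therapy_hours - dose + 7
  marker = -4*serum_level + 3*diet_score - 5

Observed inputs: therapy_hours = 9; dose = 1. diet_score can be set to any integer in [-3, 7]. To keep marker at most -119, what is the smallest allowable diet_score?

Substituting into the serum_level equation gives serum_level = 3*diet_score + 33.
Substituting into the marker equation gives marker = -9*diet_score - 137.
Require -9*diet_score - 137 ≤ -119, so diet_score ≥ -2.
The smallest integer in [-3, 7] satisfying this is -2.

diet_score = -2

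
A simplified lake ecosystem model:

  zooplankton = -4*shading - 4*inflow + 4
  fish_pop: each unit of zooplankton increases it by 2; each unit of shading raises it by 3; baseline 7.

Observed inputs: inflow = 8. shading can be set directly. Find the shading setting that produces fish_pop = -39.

Substituting into the zooplankton equation gives zooplankton = -4*shading - 28.
This gives fish_pop = -5*shading - 49.
Solve -5*shading - 49 = -39: shading = (-39 + 49) / -5 = -2.

shading = -2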